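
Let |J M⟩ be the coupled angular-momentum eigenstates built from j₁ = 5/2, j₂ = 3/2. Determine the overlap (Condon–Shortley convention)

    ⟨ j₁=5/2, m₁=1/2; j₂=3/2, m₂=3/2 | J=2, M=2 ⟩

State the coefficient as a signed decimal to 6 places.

j₁+j₂−J=2  J+j₁−j₂=3  J−j₁+j₂=1  j₁+j₂+J+1=7
(j₁±m₁, j₂±m₂, J±M) = (3,2,3,0,4,0)
P² = 144/7
sum k=2..2:
  [2] +1/12 = 1/12
S = 1/12
C² = P²·S² = 1/7 ; C = +0.377964

+0.377964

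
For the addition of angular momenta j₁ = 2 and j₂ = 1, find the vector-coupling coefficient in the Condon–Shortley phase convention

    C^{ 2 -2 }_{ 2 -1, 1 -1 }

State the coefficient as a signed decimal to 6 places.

+√(1/3) = +0.577350

triangle: 1!·3!·1!/6! = 6/720
(j±m)!: 1!·3!·0!·2!·0!·4! = 288
prefactor² = (2J+1)·Δ·N² = 12
  k=0: +1/(0!·1!·3!·0!·0!·1!) = 1/6
Σ = 1/6  ⇒  CG² = 12·1/6² = 1/3
CG = +√(1/3) = +0.577350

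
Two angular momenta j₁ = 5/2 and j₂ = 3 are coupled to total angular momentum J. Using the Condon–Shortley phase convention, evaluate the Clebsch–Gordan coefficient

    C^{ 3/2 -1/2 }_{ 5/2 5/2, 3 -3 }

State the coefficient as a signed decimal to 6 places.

triangle: 4!*1!*2!/8! = 48/40320
(j±m)!: 5!*0!*0!*6!*1!*2! = 172800
prefactor² = (2J+1)*Δ*N² = 5760/7
  k=0: +1/(0!*4!*0!*0!*1!*2!) = 1/48
Σ = 1/48  ⇒  CG² = 5760/7*1/48² = 5/14
CG = +√(5/14) = +0.597614

+√(5/14) ≈ +0.597614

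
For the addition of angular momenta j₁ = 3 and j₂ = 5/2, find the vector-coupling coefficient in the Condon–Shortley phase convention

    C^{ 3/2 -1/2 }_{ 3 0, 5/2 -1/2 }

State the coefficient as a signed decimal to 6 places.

√[4·4!2!1!/8! · 3!3!2!3!1!2!] = √(144/35)
  +(−1)^1/∏(1,3,2,1,0,0)! = -1/12  (running -1/12)
  +(−1)^2/∏(2,2,1,0,1,1)! = 1/4  (running 1/6)
⟨..|..⟩ = √(144/35)·(1/6) = +0.338062

+0.338062  (= +√(4/35))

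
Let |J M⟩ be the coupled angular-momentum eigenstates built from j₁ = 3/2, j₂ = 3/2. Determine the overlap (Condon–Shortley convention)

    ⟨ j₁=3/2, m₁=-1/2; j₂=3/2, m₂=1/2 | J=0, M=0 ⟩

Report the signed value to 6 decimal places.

+√(1/4) = +0.500000

triangle: 3!·0!·0!/4! = 6/24
(j±m)!: 1!·2!·2!·1!·0!·0! = 4
prefactor² = (2J+1)·Δ·N² = 1
  k=2: +1/(2!·1!·0!·0!·0!·0!) = 1/2
Σ = 1/2  ⇒  CG² = 1·1/2² = 1/4
CG = +√(1/4) = +0.500000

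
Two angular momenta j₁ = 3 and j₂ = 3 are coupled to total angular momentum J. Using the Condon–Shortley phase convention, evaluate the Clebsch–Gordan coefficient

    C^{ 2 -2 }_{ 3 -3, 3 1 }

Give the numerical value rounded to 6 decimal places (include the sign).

+√(5/42) = +0.345033

√[5·4!2!2!/9! · 0!6!4!2!0!4!] = √(7680/7)
  +(−1)^4/∏(4,0,2,0,0,2)! = 1/96  (running 1/96)
⟨..|..⟩ = √(7680/7)·(1/96) = +0.345033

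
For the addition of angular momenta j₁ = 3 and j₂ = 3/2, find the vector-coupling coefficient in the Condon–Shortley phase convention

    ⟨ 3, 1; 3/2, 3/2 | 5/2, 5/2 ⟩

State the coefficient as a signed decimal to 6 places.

j₁+j₂−J=2  J+j₁−j₂=4  J−j₁+j₂=1  j₁+j₂+J+1=8
(j₁±m₁, j₂±m₂, J±M) = (4,2,3,0,5,0)
P² = 1728/7
sum k=2..2:
  [2] +1/48 = 1/48
S = 1/48
C² = P²·S² = 3/28 ; C = +0.327327

+√(3/28) = +0.327327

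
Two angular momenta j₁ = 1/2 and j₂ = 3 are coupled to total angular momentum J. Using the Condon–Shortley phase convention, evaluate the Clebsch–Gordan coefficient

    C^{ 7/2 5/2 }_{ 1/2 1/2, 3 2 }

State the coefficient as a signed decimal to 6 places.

+√(6/7) ≈ +0.925820

j₁+j₂−J=0  J+j₁−j₂=1  J−j₁+j₂=6  j₁+j₂+J+1=8
(j₁±m₁, j₂±m₂, J±M) = (1,0,5,1,6,1)
P² = 86400/7
sum k=0..0:
  [0] +1/120 = 1/120
S = 1/120
C² = P²·S² = 6/7 ; C = +0.925820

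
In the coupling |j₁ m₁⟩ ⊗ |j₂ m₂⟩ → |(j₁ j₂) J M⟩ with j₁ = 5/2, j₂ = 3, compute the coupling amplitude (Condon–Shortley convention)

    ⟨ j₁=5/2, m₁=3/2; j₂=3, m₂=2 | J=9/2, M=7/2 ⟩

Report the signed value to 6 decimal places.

-0.100504

triangle: 1!×4!×5!/11! = 2880/39916800
(j±m)!: 4!×1!×5!×1!×8!×1! = 116121600
prefactor² = (2J+1)×Δ×N² = 921600/11
  k=0: +1/(0!×1!×1!×5!×3!×0!) = 1/720
  k=1: −1/(1!×0!×0!×4!×4!×1!) = -1/576
Σ = -1/2880  ⇒  CG² = 921600/11×(-1/2880)² = 1/99
CG = −√(1/99) = -0.100504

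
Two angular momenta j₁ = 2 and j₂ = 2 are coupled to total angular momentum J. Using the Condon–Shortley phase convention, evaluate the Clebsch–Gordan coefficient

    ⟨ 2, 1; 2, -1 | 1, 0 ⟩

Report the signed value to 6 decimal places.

-0.316228

√[3·3!1!1!/6! · 3!1!1!3!1!1!] = √(9/10)
  +(−1)^0/∏(0,3,1,1,0,0)! = 1/6  (running 1/6)
  +(−1)^1/∏(1,2,0,0,1,1)! = -1/2  (running -1/3)
⟨..|..⟩ = √(9/10)·(-1/3) = -0.316228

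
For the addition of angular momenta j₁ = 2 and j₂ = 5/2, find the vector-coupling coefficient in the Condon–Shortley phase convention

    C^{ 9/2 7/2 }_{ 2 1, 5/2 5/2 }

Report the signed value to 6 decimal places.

√[10·0!4!5!/10! · 3!1!5!0!8!1!] = √(230400)
  +(−1)^0/∏(0,0,1,5,3,0)! = 1/720  (running 1/720)
⟨..|..⟩ = √(230400)·(1/720) = +0.666667

+0.666667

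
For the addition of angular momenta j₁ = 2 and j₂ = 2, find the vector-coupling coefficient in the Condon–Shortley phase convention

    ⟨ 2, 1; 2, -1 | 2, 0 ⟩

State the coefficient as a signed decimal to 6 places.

j₁+j₂−J=2  J+j₁−j₂=2  J−j₁+j₂=2  j₁+j₂+J+1=7
(j₁±m₁, j₂±m₂, J±M) = (3,1,1,3,2,2)
P² = 8/7
sum k=0..1:
  [0] +1/2 = 1/2
  [1] −1/4 = -1/4
S = 1/4
C² = P²·S² = 1/14 ; C = +0.267261

+0.267261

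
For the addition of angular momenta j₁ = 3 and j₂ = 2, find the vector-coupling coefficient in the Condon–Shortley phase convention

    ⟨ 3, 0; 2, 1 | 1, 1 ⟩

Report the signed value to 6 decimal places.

j₁+j₂−J=4  J+j₁−j₂=2  J−j₁+j₂=0  j₁+j₂+J+1=7
(j₁±m₁, j₂±m₂, J±M) = (3,3,3,1,2,0)
P² = 432/35
sum k=3..3:
  [3] −1/12 = -1/12
S = -1/12
C² = P²·S² = 3/35 ; C = -0.292770

-0.292770  (= −√(3/35))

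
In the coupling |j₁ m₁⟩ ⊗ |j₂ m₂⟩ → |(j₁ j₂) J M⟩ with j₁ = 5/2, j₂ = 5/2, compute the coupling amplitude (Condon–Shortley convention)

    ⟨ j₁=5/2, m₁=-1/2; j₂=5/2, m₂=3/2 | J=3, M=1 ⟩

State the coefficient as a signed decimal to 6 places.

+0.182574  (= +√(1/30))

j₁+j₂−J=2  J+j₁−j₂=3  J−j₁+j₂=3  j₁+j₂+J+1=9
(j₁±m₁, j₂±m₂, J±M) = (2,3,4,1,4,2)
P² = 96/5
sum k=1..2:
  [1] −1/12 = -1/12
  [2] +1/8 = 1/8
S = 1/24
C² = P²·S² = 1/30 ; C = +0.182574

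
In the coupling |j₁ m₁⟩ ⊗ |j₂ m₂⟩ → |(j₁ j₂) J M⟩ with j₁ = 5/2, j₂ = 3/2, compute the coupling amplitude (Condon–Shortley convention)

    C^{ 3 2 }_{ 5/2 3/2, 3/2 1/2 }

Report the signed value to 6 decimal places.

j₁+j₂−J=1  J+j₁−j₂=4  J−j₁+j₂=2  j₁+j₂+J+1=8
(j₁±m₁, j₂±m₂, J±M) = (4,1,2,1,5,1)
P² = 48
sum k=0..1:
  [0] +1/12 = 1/12
  [1] −1/24 = -1/24
S = 1/24
C² = P²·S² = 1/12 ; C = +0.288675

+√(1/12) ≈ +0.288675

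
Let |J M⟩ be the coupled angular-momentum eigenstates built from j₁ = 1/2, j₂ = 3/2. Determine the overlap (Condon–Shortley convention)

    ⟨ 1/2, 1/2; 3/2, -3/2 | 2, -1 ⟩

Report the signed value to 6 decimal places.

√[5·0!1!3!/5! · 1!0!0!3!1!3!] = √(9)
  +(−1)^0/∏(0,0,0,0,1,3)! = 1/6  (running 1/6)
⟨..|..⟩ = √(9)·(1/6) = +0.500000

+√(1/4) ≈ +0.500000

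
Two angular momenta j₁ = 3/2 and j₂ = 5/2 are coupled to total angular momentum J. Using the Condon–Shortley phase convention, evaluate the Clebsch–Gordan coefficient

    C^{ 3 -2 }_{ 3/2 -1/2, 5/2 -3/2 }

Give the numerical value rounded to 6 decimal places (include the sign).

+√(1/12) = +0.288675

j₁+j₂−J=1  J+j₁−j₂=2  J−j₁+j₂=4  j₁+j₂+J+1=8
(j₁±m₁, j₂±m₂, J±M) = (1,2,1,4,1,5)
P² = 48
sum k=0..1:
  [0] +1/12 = 1/12
  [1] −1/24 = -1/24
S = 1/24
C² = P²·S² = 1/12 ; C = +0.288675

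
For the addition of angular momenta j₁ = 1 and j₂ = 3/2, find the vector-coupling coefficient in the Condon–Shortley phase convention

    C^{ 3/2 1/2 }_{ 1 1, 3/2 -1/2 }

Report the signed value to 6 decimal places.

triangle: 1!·1!·2!/5! = 2/120
(j±m)!: 2!·0!·1!·2!·2!·1! = 8
prefactor² = (2J+1)·Δ·N² = 8/15
  k=0: +1/(0!·1!·0!·1!·1!·1!) = 1
Σ = 1  ⇒  CG² = 8/15·1² = 8/15
CG = +√(8/15) = +0.730297

+0.730297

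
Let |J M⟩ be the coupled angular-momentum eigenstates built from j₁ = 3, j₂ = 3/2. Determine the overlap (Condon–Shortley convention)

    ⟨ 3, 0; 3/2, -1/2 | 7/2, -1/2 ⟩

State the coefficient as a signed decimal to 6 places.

j₁+j₂−J=1  J+j₁−j₂=5  J−j₁+j₂=2  j₁+j₂+J+1=9
(j₁±m₁, j₂±m₂, J±M) = (3,3,1,2,3,4)
P² = 384/7
sum k=0..1:
  [0] +1/12 = 1/12
  [1] −1/24 = -1/24
S = 1/24
C² = P²·S² = 2/21 ; C = +0.308607

+0.308607  (= +√(2/21))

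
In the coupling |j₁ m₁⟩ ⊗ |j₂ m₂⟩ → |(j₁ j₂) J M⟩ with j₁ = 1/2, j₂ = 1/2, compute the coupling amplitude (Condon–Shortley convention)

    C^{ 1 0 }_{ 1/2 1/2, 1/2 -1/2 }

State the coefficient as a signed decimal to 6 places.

+0.707107  (= +√(1/2))

triangle: 0!×1!×1!/3! = 1/6
(j±m)!: 1!×0!×0!×1!×1!×1! = 1
prefactor² = (2J+1)×Δ×N² = 1/2
  k=0: +1/(0!×0!×0!×0!×1!×1!) = 1
Σ = 1  ⇒  CG² = 1/2×1² = 1/2
CG = +√(1/2) = +0.707107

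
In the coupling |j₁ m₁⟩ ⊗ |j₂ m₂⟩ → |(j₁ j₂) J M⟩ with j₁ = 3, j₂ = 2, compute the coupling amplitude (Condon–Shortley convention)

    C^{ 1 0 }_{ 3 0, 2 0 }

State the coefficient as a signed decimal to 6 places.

+√(9/35) = +0.507093

triangle: 4!×2!×0!/7! = 48/5040
(j±m)!: 3!×3!×2!×2!×1!×1! = 144
prefactor² = (2J+1)×Δ×N² = 144/35
  k=2: +1/(2!×2!×1!×0!×1!×0!) = 1/4
Σ = 1/4  ⇒  CG² = 144/35×1/4² = 9/35
CG = +√(9/35) = +0.507093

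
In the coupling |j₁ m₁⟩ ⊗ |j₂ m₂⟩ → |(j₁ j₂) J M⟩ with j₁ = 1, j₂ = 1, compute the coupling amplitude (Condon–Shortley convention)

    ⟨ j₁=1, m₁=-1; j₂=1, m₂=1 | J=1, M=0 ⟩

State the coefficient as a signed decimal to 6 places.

j₁+j₂−J=1  J+j₁−j₂=1  J−j₁+j₂=1  j₁+j₂+J+1=4
(j₁±m₁, j₂±m₂, J±M) = (0,2,2,0,1,1)
P² = 1/2
sum k=1..1:
  [1] −1/1 = -1
S = -1
C² = P²·S² = 1/2 ; C = -0.707107

−√(1/2) = -0.707107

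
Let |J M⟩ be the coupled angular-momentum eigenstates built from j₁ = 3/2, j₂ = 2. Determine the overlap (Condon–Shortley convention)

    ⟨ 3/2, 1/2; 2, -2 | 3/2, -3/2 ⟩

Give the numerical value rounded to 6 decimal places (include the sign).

j₁+j₂−J=2  J+j₁−j₂=1  J−j₁+j₂=2  j₁+j₂+J+1=6
(j₁±m₁, j₂±m₂, J±M) = (2,1,0,4,0,3)
P² = 32/5
sum k=0..0:
  [0] +1/4 = 1/4
S = 1/4
C² = P²·S² = 2/5 ; C = +0.632456

+0.632456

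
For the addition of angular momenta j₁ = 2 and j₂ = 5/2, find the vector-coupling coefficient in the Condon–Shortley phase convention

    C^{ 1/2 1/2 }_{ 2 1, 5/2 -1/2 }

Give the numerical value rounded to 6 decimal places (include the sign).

j₁+j₂−J=4  J+j₁−j₂=0  J−j₁+j₂=1  j₁+j₂+J+1=6
(j₁±m₁, j₂±m₂, J±M) = (3,1,2,3,1,0)
P² = 24/5
sum k=1..1:
  [1] −1/6 = -1/6
S = -1/6
C² = P²·S² = 2/15 ; C = -0.365148

-0.365148  (= −√(2/15))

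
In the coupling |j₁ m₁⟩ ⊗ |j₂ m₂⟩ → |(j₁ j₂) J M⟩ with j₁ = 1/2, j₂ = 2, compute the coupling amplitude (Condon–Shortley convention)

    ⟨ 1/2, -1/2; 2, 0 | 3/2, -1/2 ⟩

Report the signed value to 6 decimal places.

−√(2/5) ≈ -0.632456

j₁+j₂−J=1  J+j₁−j₂=0  J−j₁+j₂=3  j₁+j₂+J+1=5
(j₁±m₁, j₂±m₂, J±M) = (0,1,2,2,1,2)
P² = 8/5
sum k=1..1:
  [1] −1/2 = -1/2
S = -1/2
C² = P²·S² = 2/5 ; C = -0.632456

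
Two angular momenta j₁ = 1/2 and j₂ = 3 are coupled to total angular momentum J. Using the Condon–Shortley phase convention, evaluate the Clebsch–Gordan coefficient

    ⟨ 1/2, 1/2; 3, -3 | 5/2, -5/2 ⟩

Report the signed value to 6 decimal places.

+0.925820  (= +√(6/7))

triangle: 1!×0!×5!/7! = 120/5040
(j±m)!: 1!×0!×0!×6!×0!×5! = 86400
prefactor² = (2J+1)×Δ×N² = 86400/7
  k=0: +1/(0!×1!×0!×0!×0!×5!) = 1/120
Σ = 1/120  ⇒  CG² = 86400/7×1/120² = 6/7
CG = +√(6/7) = +0.925820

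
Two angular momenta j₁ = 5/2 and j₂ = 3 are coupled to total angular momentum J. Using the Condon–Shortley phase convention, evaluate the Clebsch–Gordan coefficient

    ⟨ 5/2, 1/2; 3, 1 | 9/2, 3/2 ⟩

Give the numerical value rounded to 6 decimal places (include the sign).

−√(5/231) ≈ -0.147122

j₁+j₂−J=1  J+j₁−j₂=4  J−j₁+j₂=5  j₁+j₂+J+1=11
(j₁±m₁, j₂±m₂, J±M) = (3,2,4,2,6,3)
P² = 138240/77
sum k=0..1:
  [0] +1/96 = 1/96
  [1] −1/72 = -1/72
S = -1/288
C² = P²·S² = 5/231 ; C = -0.147122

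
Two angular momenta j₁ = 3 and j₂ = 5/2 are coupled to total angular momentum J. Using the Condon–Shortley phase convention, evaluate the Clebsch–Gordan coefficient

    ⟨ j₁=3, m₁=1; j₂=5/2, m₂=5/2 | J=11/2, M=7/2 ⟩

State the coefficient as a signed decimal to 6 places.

+0.522233

triangle: 0!×6!×5!/12! = 86400/479001600
(j±m)!: 4!×2!×5!×0!×9!×2! = 4180377600
prefactor² = (2J+1)×Δ×N² = 99532800/11
  k=0: +1/(0!×0!×2!×5!×4!×0!) = 1/5760
Σ = 1/5760  ⇒  CG² = 99532800/11×1/5760² = 3/11
CG = +√(3/11) = +0.522233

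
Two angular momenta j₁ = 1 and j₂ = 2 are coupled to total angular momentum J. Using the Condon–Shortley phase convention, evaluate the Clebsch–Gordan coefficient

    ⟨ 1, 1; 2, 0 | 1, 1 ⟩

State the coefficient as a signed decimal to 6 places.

+√(1/10) = +0.316228

triangle: 2!·0!·2!/5! = 4/120
(j±m)!: 2!·0!·2!·2!·2!·0! = 16
prefactor² = (2J+1)·Δ·N² = 8/5
  k=0: +1/(0!·2!·0!·2!·0!·0!) = 1/4
Σ = 1/4  ⇒  CG² = 8/5·1/4² = 1/10
CG = +√(1/10) = +0.316228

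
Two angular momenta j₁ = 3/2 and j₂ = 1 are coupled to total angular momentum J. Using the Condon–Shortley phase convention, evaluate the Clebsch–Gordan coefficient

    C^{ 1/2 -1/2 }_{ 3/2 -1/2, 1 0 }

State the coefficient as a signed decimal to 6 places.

triangle: 2!*1!*0!/4! = 2/24
(j±m)!: 1!*2!*1!*1!*0!*1! = 2
prefactor² = (2J+1)*Δ*N² = 1/3
  k=1: −1/(1!*1!*1!*0!*0!*0!) = -1
Σ = -1  ⇒  CG² = 1/3*(-1)² = 1/3
CG = −√(1/3) = -0.577350

-0.577350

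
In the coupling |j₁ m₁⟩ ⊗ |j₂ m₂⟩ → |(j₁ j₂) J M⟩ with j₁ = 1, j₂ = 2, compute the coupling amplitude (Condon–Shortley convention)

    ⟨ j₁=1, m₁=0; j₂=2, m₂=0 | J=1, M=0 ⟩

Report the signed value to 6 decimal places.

√[3·2!0!2!/5! · 1!1!2!2!1!1!] = √(2/5)
  +(−1)^1/∏(1,1,0,1,0,1)! = -1  (running -1)
⟨..|..⟩ = √(2/5)·(-1) = -0.632456

−√(2/5) = -0.632456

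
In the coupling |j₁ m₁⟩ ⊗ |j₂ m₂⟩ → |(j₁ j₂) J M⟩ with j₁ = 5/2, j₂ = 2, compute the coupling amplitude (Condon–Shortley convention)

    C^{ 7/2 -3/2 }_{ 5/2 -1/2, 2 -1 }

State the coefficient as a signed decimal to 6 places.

j₁+j₂−J=1  J+j₁−j₂=4  J−j₁+j₂=3  j₁+j₂+J+1=9
(j₁±m₁, j₂±m₂, J±M) = (2,3,1,3,2,5)
P² = 384/7
sum k=0..1:
  [0] +1/12 = 1/12
  [1] −1/24 = -1/24
S = 1/24
C² = P²·S² = 2/21 ; C = +0.308607

+0.308607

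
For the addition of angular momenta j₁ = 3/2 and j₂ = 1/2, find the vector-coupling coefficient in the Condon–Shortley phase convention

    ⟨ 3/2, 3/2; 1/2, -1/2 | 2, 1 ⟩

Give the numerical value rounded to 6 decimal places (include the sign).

triangle: 0!*3!*1!/5! = 6/120
(j±m)!: 3!*0!*0!*1!*3!*1! = 36
prefactor² = (2J+1)*Δ*N² = 9
  k=0: +1/(0!*0!*0!*0!*3!*1!) = 1/6
Σ = 1/6  ⇒  CG² = 9*1/6² = 1/4
CG = +√(1/4) = +0.500000

+0.500000  (= +√(1/4))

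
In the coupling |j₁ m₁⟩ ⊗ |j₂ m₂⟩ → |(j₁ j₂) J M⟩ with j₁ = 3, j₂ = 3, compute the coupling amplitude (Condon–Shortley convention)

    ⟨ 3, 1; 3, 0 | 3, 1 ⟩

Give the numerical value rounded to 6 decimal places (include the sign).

j₁+j₂−J=3  J+j₁−j₂=3  J−j₁+j₂=3  j₁+j₂+J+1=10
(j₁±m₁, j₂±m₂, J±M) = (4,2,3,3,4,2)
P² = 864/25
sum k=0..2:
  [0] +1/72 = 1/72
  [1] −1/8 = -1/8
  [2] +1/24 = 1/24
S = -5/72
C² = P²·S² = 1/6 ; C = -0.408248

-0.408248  (= −√(1/6))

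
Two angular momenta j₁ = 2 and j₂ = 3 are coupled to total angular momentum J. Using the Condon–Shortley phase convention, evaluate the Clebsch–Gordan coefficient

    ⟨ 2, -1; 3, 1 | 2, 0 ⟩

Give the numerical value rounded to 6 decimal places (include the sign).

triangle: 3!×1!×3!/8! = 36/40320
(j±m)!: 1!×3!×4!×2!×2!×2! = 1152
prefactor² = (2J+1)×Δ×N² = 36/7
  k=2: +1/(2!×1!×1!×2!×0!×1!) = 1/4
  k=3: −1/(3!×0!×0!×1!×1!×2!) = -1/12
Σ = 1/6  ⇒  CG² = 36/7×1/6² = 1/7
CG = +√(1/7) = +0.377964

+√(1/7) ≈ +0.377964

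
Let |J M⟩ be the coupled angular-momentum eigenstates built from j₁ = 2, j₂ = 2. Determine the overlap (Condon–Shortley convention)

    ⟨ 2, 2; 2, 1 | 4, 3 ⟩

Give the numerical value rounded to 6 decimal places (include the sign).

j₁+j₂−J=0  J+j₁−j₂=4  J−j₁+j₂=4  j₁+j₂+J+1=9
(j₁±m₁, j₂±m₂, J±M) = (4,0,3,1,7,1)
P² = 10368
sum k=0..0:
  [0] +1/144 = 1/144
S = 1/144
C² = P²·S² = 1/2 ; C = +0.707107

+√(1/2) = +0.707107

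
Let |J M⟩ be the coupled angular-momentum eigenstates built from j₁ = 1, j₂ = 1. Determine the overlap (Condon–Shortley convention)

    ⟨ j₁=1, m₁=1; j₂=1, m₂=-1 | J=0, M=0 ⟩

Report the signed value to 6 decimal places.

+0.577350

√[1·2!0!0!/3! · 2!0!0!2!0!0!] = √(4/3)
  +(−1)^0/∏(0,2,0,0,0,0)! = 1/2  (running 1/2)
⟨..|..⟩ = √(4/3)·(1/2) = +0.577350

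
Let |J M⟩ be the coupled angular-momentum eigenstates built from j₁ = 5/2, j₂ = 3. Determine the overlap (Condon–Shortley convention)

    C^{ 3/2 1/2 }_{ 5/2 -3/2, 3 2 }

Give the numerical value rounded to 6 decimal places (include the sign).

−√(1/21) = -0.218218

j₁+j₂−J=4  J+j₁−j₂=1  J−j₁+j₂=2  j₁+j₂+J+1=8
(j₁±m₁, j₂±m₂, J±M) = (1,4,5,1,2,1)
P² = 192/7
sum k=3..4:
  [3] −1/12 = -1/12
  [4] +1/24 = 1/24
S = -1/24
C² = P²·S² = 1/21 ; C = -0.218218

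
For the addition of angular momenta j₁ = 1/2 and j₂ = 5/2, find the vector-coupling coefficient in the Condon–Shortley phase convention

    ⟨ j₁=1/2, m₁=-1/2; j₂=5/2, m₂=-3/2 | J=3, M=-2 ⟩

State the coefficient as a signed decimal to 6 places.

+0.912871  (= +√(5/6))

j₁+j₂−J=0  J+j₁−j₂=1  J−j₁+j₂=5  j₁+j₂+J+1=7
(j₁±m₁, j₂±m₂, J±M) = (0,1,1,4,1,5)
P² = 480
sum k=0..0:
  [0] +1/24 = 1/24
S = 1/24
C² = P²·S² = 5/6 ; C = +0.912871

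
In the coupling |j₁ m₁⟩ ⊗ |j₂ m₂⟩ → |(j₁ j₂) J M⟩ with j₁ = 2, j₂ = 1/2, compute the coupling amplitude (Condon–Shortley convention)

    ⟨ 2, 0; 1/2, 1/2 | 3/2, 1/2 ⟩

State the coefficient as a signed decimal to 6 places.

triangle: 1!*3!*0!/5! = 6/120
(j±m)!: 2!*2!*1!*0!*2!*1! = 8
prefactor² = (2J+1)*Δ*N² = 8/5
  k=1: −1/(1!*0!*1!*0!*2!*0!) = -1/2
Σ = -1/2  ⇒  CG² = 8/5*(-1/2)² = 2/5
CG = −√(2/5) = -0.632456

-0.632456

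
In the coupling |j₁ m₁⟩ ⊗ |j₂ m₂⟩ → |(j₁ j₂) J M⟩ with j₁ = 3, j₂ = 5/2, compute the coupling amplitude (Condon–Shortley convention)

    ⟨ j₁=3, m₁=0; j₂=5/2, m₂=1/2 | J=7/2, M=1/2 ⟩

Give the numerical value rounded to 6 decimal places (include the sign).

√[8·2!4!3!/10! · 3!3!3!2!4!3!] = √(6912/175)
  +(−1)^0/∏(0,2,3,3,1,0)! = 1/72  (running 1/72)
  +(−1)^1/∏(1,1,2,2,2,1)! = -1/8  (running -1/9)
  +(−1)^2/∏(2,0,1,1,3,2)! = 1/24  (running -5/72)
⟨..|..⟩ = √(6912/175)·(-5/72) = -0.436436

−√(4/21) ≈ -0.436436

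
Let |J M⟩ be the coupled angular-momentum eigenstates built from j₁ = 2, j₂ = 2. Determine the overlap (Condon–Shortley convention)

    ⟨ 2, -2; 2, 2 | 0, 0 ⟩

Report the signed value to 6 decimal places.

√[1·4!0!0!/5! · 0!4!4!0!0!0!] = √(576/5)
  +(−1)^4/∏(4,0,0,0,0,0)! = 1/24  (running 1/24)
⟨..|..⟩ = √(576/5)·(1/24) = +0.447214

+0.447214  (= +√(1/5))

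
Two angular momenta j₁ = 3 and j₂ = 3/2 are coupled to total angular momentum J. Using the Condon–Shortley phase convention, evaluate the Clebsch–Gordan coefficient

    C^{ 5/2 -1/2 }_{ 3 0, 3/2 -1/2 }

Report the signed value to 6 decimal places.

-0.414039

triangle: 2!*4!*1!/8! = 48/40320
(j±m)!: 3!*3!*1!*2!*2!*3! = 864
prefactor² = (2J+1)*Δ*N² = 216/35
  k=0: +1/(0!*2!*3!*1!*1!*0!) = 1/12
  k=1: −1/(1!*1!*2!*0!*2!*1!) = -1/4
Σ = -1/6  ⇒  CG² = 216/35*(-1/6)² = 6/35
CG = −√(6/35) = -0.414039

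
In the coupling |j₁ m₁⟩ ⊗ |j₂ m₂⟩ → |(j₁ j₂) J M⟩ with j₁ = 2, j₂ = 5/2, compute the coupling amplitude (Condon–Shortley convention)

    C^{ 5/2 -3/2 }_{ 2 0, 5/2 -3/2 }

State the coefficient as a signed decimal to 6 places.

-0.119523

√[6·2!2!3!/8! · 2!2!1!4!1!4!] = √(288/35)
  +(−1)^0/∏(0,2,2,1,0,2)! = 1/8  (running 1/8)
  +(−1)^1/∏(1,1,1,0,1,3)! = -1/6  (running -1/24)
⟨..|..⟩ = √(288/35)·(-1/24) = -0.119523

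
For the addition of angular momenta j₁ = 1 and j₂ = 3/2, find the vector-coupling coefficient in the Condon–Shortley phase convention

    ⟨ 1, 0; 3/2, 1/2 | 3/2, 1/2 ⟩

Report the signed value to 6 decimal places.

√[4·1!1!2!/5! · 1!1!2!1!2!1!] = √(4/15)
  +(−1)^0/∏(0,1,1,2,0,0)! = 1/2  (running 1/2)
  +(−1)^1/∏(1,0,0,1,1,1)! = -1  (running -1/2)
⟨..|..⟩ = √(4/15)·(-1/2) = -0.258199

-0.258199  (= −√(1/15))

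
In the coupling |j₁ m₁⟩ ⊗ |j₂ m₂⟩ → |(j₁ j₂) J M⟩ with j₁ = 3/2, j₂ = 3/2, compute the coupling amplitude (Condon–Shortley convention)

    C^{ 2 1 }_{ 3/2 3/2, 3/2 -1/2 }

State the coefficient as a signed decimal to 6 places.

j₁+j₂−J=1  J+j₁−j₂=2  J−j₁+j₂=2  j₁+j₂+J+1=6
(j₁±m₁, j₂±m₂, J±M) = (3,0,1,2,3,1)
P² = 2
sum k=0..0:
  [0] +1/2 = 1/2
S = 1/2
C² = P²·S² = 1/2 ; C = +0.707107

+√(1/2) ≈ +0.707107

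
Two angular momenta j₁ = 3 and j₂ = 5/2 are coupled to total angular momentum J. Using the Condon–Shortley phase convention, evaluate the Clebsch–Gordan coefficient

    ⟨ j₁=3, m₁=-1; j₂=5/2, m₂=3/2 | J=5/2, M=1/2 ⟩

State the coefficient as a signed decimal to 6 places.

triangle: 3!×3!×2!/9! = 72/362880
(j±m)!: 2!×4!×4!×1!×3!×2! = 13824
prefactor² = (2J+1)×Δ×N² = 576/35
  k=2: +1/(2!×1!×2!×2!×1!×0!) = 1/8
  k=3: −1/(3!×0!×1!×1!×2!×1!) = -1/12
Σ = 1/24  ⇒  CG² = 576/35×1/24² = 1/35
CG = +√(1/35) = +0.169031

+0.169031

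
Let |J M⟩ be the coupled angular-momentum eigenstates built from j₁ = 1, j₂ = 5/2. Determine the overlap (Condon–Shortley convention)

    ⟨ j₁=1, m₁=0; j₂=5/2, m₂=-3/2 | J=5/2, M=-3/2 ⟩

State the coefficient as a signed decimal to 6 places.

j₁+j₂−J=1  J+j₁−j₂=1  J−j₁+j₂=4  j₁+j₂+J+1=7
(j₁±m₁, j₂±m₂, J±M) = (1,1,1,4,1,4)
P² = 576/35
sum k=0..1:
  [0] +1/6 = 1/6
  [1] −1/24 = -1/24
S = 1/8
C² = P²·S² = 9/35 ; C = +0.507093

+0.507093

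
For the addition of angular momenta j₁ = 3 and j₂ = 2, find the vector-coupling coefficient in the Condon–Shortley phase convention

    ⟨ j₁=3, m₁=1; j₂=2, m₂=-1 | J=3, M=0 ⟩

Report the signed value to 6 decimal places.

+√(1/30) = +0.182574

triangle: 2!·4!·2!/9! = 96/362880
(j±m)!: 4!·2!·1!·3!·3!·3! = 10368
prefactor² = (2J+1)·Δ·N² = 96/5
  k=0: +1/(0!·2!·2!·1!·2!·1!) = 1/8
  k=1: −1/(1!·1!·1!·0!·3!·2!) = -1/12
Σ = 1/24  ⇒  CG² = 96/5·1/24² = 1/30
CG = +√(1/30) = +0.182574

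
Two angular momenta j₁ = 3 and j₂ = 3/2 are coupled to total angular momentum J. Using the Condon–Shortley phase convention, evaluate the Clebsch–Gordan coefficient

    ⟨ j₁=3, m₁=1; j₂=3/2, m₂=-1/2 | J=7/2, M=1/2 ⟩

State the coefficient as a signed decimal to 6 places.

triangle: 1!×5!×2!/9! = 240/362880
(j±m)!: 4!×2!×1!×2!×4!×3! = 13824
prefactor² = (2J+1)×Δ×N² = 512/7
  k=0: +1/(0!×1!×2!×1!×3!×1!) = 1/12
  k=1: −1/(1!×0!×1!×0!×4!×2!) = -1/48
Σ = 1/16  ⇒  CG² = 512/7×1/16² = 2/7
CG = +√(2/7) = +0.534522

+0.534522  (= +√(2/7))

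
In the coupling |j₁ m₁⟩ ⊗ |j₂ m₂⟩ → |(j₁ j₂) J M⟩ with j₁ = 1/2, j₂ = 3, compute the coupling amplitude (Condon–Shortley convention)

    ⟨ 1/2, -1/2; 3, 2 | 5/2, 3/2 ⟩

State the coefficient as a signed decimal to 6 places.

−√(5/7) = -0.845154

j₁+j₂−J=1  J+j₁−j₂=0  J−j₁+j₂=5  j₁+j₂+J+1=7
(j₁±m₁, j₂±m₂, J±M) = (0,1,5,1,4,1)
P² = 2880/7
sum k=1..1:
  [1] −1/24 = -1/24
S = -1/24
C² = P²·S² = 5/7 ; C = -0.845154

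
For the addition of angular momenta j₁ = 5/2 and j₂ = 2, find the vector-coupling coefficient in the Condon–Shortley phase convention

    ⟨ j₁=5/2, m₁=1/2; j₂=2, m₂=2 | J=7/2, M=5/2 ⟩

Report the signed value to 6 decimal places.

triangle: 1!*4!*3!/9! = 144/362880
(j±m)!: 3!*2!*4!*0!*6!*1! = 207360
prefactor² = (2J+1)*Δ*N² = 4608/7
  k=1: −1/(1!*0!*1!*3!*3!*0!) = -1/36
Σ = -1/36  ⇒  CG² = 4608/7*(-1/36)² = 32/63
CG = −√(32/63) = -0.712697

−√(32/63) ≈ -0.712697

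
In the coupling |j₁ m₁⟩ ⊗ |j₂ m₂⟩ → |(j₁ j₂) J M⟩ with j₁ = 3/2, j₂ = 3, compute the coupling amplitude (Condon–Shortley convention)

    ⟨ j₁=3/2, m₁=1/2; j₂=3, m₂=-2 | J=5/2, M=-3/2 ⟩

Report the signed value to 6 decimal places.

+0.267261  (= +√(1/14))

√[6·2!1!4!/8! · 2!1!1!5!1!4!] = √(288/7)
  +(−1)^0/∏(0,2,1,1,0,3)! = 1/12  (running 1/12)
  +(−1)^1/∏(1,1,0,0,1,4)! = -1/24  (running 1/24)
⟨..|..⟩ = √(288/7)·(1/24) = +0.267261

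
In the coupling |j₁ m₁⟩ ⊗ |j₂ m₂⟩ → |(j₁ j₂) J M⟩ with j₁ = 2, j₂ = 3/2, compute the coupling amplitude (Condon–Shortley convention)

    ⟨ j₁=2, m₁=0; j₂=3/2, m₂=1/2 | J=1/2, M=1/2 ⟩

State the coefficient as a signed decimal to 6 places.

√[2·3!1!0!/5! · 2!2!2!1!1!0!] = √(4/5)
  +(−1)^2/∏(2,1,0,0,1,0)! = 1/2  (running 1/2)
⟨..|..⟩ = √(4/5)·(1/2) = +0.447214

+√(1/5) = +0.447214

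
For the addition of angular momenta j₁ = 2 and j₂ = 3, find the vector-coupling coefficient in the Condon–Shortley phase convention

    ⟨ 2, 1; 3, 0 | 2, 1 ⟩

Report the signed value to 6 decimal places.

j₁+j₂−J=3  J+j₁−j₂=1  J−j₁+j₂=3  j₁+j₂+J+1=8
(j₁±m₁, j₂±m₂, J±M) = (3,1,3,3,3,1)
P² = 81/14
sum k=0..1:
  [0] +1/36 = 1/36
  [1] −1/4 = -1/4
S = -2/9
C² = P²·S² = 2/7 ; C = -0.534522

−√(2/7) = -0.534522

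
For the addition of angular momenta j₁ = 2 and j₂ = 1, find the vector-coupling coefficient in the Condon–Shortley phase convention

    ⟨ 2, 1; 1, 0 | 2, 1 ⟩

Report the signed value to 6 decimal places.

+√(1/6) ≈ +0.408248

√[5·1!3!1!/6! · 3!1!1!1!3!1!] = √(3/2)
  +(−1)^0/∏(0,1,1,1,2,0)! = 1/2  (running 1/2)
  +(−1)^1/∏(1,0,0,0,3,1)! = -1/6  (running 1/3)
⟨..|..⟩ = √(3/2)·(1/3) = +0.408248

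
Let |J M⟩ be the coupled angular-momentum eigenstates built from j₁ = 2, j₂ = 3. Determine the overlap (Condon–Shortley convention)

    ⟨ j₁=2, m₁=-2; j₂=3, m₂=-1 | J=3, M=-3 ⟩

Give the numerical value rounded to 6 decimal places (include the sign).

triangle: 2!·2!·4!/9! = 96/362880
(j±m)!: 0!·4!·2!·4!·0!·6! = 829440
prefactor² = (2J+1)·Δ·N² = 1536
  k=2: +1/(2!·0!·2!·0!·0!·4!) = 1/96
Σ = 1/96  ⇒  CG² = 1536·1/96² = 1/6
CG = +√(1/6) = +0.408248

+0.408248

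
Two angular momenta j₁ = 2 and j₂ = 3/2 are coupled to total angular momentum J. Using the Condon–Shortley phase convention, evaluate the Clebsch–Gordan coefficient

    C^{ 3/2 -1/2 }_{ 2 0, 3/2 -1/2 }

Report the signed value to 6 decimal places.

-0.447214  (= −√(1/5))

triangle: 2!×2!×1!/6! = 4/720
(j±m)!: 2!×2!×1!×2!×1!×2! = 16
prefactor² = (2J+1)×Δ×N² = 16/45
  k=0: +1/(0!×2!×2!×1!×0!×0!) = 1/4
  k=1: −1/(1!×1!×1!×0!×1!×1!) = -1
Σ = -3/4  ⇒  CG² = 16/45×(-3/4)² = 1/5
CG = −√(1/5) = -0.447214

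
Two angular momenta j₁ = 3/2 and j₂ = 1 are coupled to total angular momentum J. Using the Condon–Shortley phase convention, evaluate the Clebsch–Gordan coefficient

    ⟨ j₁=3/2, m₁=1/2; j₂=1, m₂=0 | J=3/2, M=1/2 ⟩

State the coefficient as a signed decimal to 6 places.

√[4·1!2!1!/5! · 2!1!1!1!2!1!] = √(4/15)
  +(−1)^0/∏(0,1,1,1,1,0)! = 1  (running 1)
  +(−1)^1/∏(1,0,0,0,2,1)! = -1/2  (running 1/2)
⟨..|..⟩ = √(4/15)·(1/2) = +0.258199

+0.258199  (= +√(1/15))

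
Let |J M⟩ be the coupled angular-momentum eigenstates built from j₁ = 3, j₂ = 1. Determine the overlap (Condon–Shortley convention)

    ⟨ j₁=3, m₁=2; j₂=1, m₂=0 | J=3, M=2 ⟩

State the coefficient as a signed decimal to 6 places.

+0.577350  (= +√(1/3))

√[7·1!5!1!/8! · 5!1!1!1!5!1!] = √(300)
  +(−1)^0/∏(0,1,1,1,4,0)! = 1/24  (running 1/24)
  +(−1)^1/∏(1,0,0,0,5,1)! = -1/120  (running 1/30)
⟨..|..⟩ = √(300)·(1/30) = +0.577350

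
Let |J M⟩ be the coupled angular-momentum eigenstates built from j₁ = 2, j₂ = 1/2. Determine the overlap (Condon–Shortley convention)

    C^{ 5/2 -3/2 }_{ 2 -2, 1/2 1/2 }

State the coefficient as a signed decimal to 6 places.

j₁+j₂−J=0  J+j₁−j₂=4  J−j₁+j₂=1  j₁+j₂+J+1=6
(j₁±m₁, j₂±m₂, J±M) = (0,4,1,0,1,4)
P² = 576/5
sum k=0..0:
  [0] +1/24 = 1/24
S = 1/24
C² = P²·S² = 1/5 ; C = +0.447214

+0.447214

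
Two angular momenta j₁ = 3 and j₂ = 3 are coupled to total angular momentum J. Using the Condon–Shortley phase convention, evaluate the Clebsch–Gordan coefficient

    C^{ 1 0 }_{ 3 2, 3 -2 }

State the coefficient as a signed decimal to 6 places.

triangle: 5!·1!·1!/8! = 120/40320
(j±m)!: 5!·1!·1!·5!·1!·1! = 14400
prefactor² = (2J+1)·Δ·N² = 900/7
  k=0: +1/(0!·5!·1!·1!·0!·0!) = 1/120
  k=1: −1/(1!·4!·0!·0!·1!·1!) = -1/24
Σ = -1/30  ⇒  CG² = 900/7·(-1/30)² = 1/7
CG = −√(1/7) = -0.377964

-0.377964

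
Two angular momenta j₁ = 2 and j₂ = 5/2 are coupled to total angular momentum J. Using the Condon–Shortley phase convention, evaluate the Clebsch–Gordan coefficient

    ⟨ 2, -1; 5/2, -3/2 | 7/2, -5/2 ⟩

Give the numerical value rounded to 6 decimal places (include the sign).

+√(1/63) ≈ +0.125988

triangle: 1!*3!*4!/9! = 144/362880
(j±m)!: 1!*3!*1!*4!*1!*6! = 103680
prefactor² = (2J+1)*Δ*N² = 2304/7
  k=0: +1/(0!*1!*3!*1!*0!*3!) = 1/36
  k=1: −1/(1!*0!*2!*0!*1!*4!) = -1/48
Σ = 1/144  ⇒  CG² = 2304/7*1/144² = 1/63
CG = +√(1/63) = +0.125988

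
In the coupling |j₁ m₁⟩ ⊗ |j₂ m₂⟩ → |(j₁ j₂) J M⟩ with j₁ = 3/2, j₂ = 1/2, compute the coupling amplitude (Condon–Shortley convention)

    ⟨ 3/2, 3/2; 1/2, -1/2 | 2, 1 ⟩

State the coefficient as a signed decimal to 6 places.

√[5·0!3!1!/5! · 3!0!0!1!3!1!] = √(9)
  +(−1)^0/∏(0,0,0,0,3,1)! = 1/6  (running 1/6)
⟨..|..⟩ = √(9)·(1/6) = +0.500000

+0.500000  (= +√(1/4))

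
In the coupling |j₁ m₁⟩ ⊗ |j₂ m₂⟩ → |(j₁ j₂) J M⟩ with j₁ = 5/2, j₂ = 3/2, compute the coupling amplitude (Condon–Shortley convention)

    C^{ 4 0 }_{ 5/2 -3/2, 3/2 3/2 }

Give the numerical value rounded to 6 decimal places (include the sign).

j₁+j₂−J=0  J+j₁−j₂=5  J−j₁+j₂=3  j₁+j₂+J+1=9
(j₁±m₁, j₂±m₂, J±M) = (1,4,3,0,4,4)
P² = 10368/7
sum k=0..0:
  [0] +1/144 = 1/144
S = 1/144
C² = P²·S² = 1/14 ; C = +0.267261

+0.267261  (= +√(1/14))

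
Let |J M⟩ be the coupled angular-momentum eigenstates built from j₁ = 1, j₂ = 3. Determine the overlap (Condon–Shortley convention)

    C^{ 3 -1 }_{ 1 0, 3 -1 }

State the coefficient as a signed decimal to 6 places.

+√(1/12) = +0.288675

√[7·1!1!5!/8! · 1!1!2!4!2!4!] = √(48)
  +(−1)^0/∏(0,1,1,2,0,3)! = 1/12  (running 1/12)
  +(−1)^1/∏(1,0,0,1,1,4)! = -1/24  (running 1/24)
⟨..|..⟩ = √(48)·(1/24) = +0.288675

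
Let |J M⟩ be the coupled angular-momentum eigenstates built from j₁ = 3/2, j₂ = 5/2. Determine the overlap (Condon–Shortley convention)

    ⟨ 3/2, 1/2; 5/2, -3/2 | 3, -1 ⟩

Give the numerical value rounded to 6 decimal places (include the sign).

√[7·1!2!4!/8! · 2!1!1!4!2!4!] = √(96/5)
  +(−1)^0/∏(0,1,1,1,1,3)! = 1/6  (running 1/6)
  +(−1)^1/∏(1,0,0,0,2,4)! = -1/48  (running 7/48)
⟨..|..⟩ = √(96/5)·(7/48) = +0.639010

+0.639010  (= +√(49/120))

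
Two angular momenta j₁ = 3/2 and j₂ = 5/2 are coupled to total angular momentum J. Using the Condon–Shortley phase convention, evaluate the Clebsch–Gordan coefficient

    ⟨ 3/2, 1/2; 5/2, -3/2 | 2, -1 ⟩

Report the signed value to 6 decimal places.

+√(1/42) = +0.154303

j₁+j₂−J=2  J+j₁−j₂=1  J−j₁+j₂=3  j₁+j₂+J+1=7
(j₁±m₁, j₂±m₂, J±M) = (2,1,1,4,1,3)
P² = 24/7
sum k=0..1:
  [0] +1/4 = 1/4
  [1] −1/6 = -1/6
S = 1/12
C² = P²·S² = 1/42 ; C = +0.154303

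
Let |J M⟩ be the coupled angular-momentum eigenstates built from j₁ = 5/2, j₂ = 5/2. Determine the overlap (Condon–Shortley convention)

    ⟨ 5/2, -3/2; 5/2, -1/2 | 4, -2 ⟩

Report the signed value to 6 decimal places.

j₁+j₂−J=1  J+j₁−j₂=4  J−j₁+j₂=4  j₁+j₂+J+1=10
(j₁±m₁, j₂±m₂, J±M) = (1,4,2,3,2,6)
P² = 20736/35
sum k=0..1:
  [0] +1/96 = 1/96
  [1] −1/36 = -1/36
S = -5/288
C² = P²·S² = 5/28 ; C = -0.422577

−√(5/28) ≈ -0.422577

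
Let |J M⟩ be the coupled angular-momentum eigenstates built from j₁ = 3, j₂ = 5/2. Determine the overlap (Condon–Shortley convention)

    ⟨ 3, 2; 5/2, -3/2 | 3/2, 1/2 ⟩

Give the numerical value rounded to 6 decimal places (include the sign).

j₁+j₂−J=4  J+j₁−j₂=2  J−j₁+j₂=1  j₁+j₂+J+1=8
(j₁±m₁, j₂±m₂, J±M) = (5,1,1,4,2,1)
P² = 192/7
sum k=0..1:
  [0] +1/24 = 1/24
  [1] −1/12 = -1/12
S = -1/24
C² = P²·S² = 1/21 ; C = -0.218218

−√(1/21) = -0.218218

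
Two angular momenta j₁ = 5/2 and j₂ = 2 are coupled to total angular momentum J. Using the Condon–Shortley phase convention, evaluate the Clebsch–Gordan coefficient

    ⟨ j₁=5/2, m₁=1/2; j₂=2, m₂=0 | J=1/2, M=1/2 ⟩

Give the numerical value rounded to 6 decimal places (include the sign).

j₁+j₂−J=4  J+j₁−j₂=1  J−j₁+j₂=0  j₁+j₂+J+1=6
(j₁±m₁, j₂±m₂, J±M) = (3,2,2,2,1,0)
P² = 16/5
sum k=2..2:
  [2] +1/4 = 1/4
S = 1/4
C² = P²·S² = 1/5 ; C = +0.447214

+√(1/5) ≈ +0.447214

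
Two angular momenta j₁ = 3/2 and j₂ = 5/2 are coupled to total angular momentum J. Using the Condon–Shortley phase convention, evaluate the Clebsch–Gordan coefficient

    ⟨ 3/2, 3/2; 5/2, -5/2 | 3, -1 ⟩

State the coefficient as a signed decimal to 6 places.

triangle: 1!*2!*4!/8! = 48/40320
(j±m)!: 3!*0!*0!*5!*2!*4! = 34560
prefactor² = (2J+1)*Δ*N² = 288
  k=0: +1/(0!*1!*0!*0!*2!*4!) = 1/48
Σ = 1/48  ⇒  CG² = 288*1/48² = 1/8
CG = +√(1/8) = +0.353553

+√(1/8) = +0.353553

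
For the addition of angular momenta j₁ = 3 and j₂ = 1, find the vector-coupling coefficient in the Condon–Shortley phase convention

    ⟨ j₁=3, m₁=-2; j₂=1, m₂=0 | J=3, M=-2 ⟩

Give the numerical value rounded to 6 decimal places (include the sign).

j₁+j₂−J=1  J+j₁−j₂=5  J−j₁+j₂=1  j₁+j₂+J+1=8
(j₁±m₁, j₂±m₂, J±M) = (1,5,1,1,1,5)
P² = 300
sum k=0..1:
  [0] +1/120 = 1/120
  [1] −1/24 = -1/24
S = -1/30
C² = P²·S² = 1/3 ; C = -0.577350

-0.577350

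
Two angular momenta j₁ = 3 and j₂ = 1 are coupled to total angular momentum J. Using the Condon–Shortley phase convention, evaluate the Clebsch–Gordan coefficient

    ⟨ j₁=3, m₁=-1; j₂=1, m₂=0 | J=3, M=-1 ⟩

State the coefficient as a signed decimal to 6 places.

triangle: 1!×5!×1!/8! = 120/40320
(j±m)!: 2!×4!×1!×1!×2!×4! = 2304
prefactor² = (2J+1)×Δ×N² = 48
  k=0: +1/(0!×1!×4!×1!×1!×0!) = 1/24
  k=1: −1/(1!×0!×3!×0!×2!×1!) = -1/12
Σ = -1/24  ⇒  CG² = 48×(-1/24)² = 1/12
CG = −√(1/12) = -0.288675

-0.288675  (= −√(1/12))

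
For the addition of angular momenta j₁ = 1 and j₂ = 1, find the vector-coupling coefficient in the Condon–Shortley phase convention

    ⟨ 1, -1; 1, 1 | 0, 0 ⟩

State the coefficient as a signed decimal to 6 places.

+√(1/3) ≈ +0.577350

√[1·2!0!0!/3! · 0!2!2!0!0!0!] = √(4/3)
  +(−1)^2/∏(2,0,0,0,0,0)! = 1/2  (running 1/2)
⟨..|..⟩ = √(4/3)·(1/2) = +0.577350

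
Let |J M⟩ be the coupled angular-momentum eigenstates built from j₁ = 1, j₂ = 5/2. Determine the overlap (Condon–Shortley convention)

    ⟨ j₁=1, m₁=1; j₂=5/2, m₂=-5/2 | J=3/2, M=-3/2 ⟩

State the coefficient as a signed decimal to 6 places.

+0.816497  (= +√(2/3))

triangle: 2!*0!*3!/6! = 12/720
(j±m)!: 2!*0!*0!*5!*0!*3! = 1440
prefactor² = (2J+1)*Δ*N² = 96
  k=0: +1/(0!*2!*0!*0!*0!*3!) = 1/12
Σ = 1/12  ⇒  CG² = 96*1/12² = 2/3
CG = +√(2/3) = +0.816497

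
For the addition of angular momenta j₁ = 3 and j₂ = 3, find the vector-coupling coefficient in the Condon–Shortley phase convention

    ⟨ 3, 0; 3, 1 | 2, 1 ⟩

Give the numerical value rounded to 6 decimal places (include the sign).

+0.154303

j₁+j₂−J=4  J+j₁−j₂=2  J−j₁+j₂=2  j₁+j₂+J+1=9
(j₁±m₁, j₂±m₂, J±M) = (3,3,4,2,3,1)
P² = 96/7
sum k=2..3:
  [2] +1/8 = 1/8
  [3] −1/12 = -1/12
S = 1/24
C² = P²·S² = 1/42 ; C = +0.154303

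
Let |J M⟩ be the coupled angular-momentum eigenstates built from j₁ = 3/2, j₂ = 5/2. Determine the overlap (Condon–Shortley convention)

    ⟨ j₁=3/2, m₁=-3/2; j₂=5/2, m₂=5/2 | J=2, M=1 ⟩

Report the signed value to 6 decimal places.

triangle: 2!*1!*3!/7! = 12/5040
(j±m)!: 0!*3!*5!*0!*3!*1! = 4320
prefactor² = (2J+1)*Δ*N² = 360/7
  k=2: +1/(2!*0!*1!*3!*0!*0!) = 1/12
Σ = 1/12  ⇒  CG² = 360/7*1/12² = 5/14
CG = +√(5/14) = +0.597614

+0.597614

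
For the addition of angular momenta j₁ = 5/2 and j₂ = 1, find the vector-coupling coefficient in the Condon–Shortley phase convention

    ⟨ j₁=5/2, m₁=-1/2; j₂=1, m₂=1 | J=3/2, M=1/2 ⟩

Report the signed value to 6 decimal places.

j₁+j₂−J=2  J+j₁−j₂=3  J−j₁+j₂=0  j₁+j₂+J+1=6
(j₁±m₁, j₂±m₂, J±M) = (2,3,2,0,2,1)
P² = 16/5
sum k=2..2:
  [2] +1/4 = 1/4
S = 1/4
C² = P²·S² = 1/5 ; C = +0.447214

+0.447214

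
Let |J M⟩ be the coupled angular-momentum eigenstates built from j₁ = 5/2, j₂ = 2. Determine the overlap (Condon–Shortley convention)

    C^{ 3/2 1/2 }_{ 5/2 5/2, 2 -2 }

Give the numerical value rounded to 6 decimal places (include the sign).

j₁+j₂−J=3  J+j₁−j₂=2  J−j₁+j₂=1  j₁+j₂+J+1=7
(j₁±m₁, j₂±m₂, J±M) = (5,0,0,4,2,1)
P² = 384/7
sum k=0..0:
  [0] +1/12 = 1/12
S = 1/12
C² = P²·S² = 8/21 ; C = +0.617213

+√(8/21) ≈ +0.617213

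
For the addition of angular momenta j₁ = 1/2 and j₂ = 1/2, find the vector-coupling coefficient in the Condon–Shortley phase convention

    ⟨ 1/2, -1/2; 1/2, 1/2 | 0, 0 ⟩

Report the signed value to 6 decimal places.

-0.707107  (= −√(1/2))

j₁+j₂−J=1  J+j₁−j₂=0  J−j₁+j₂=0  j₁+j₂+J+1=2
(j₁±m₁, j₂±m₂, J±M) = (0,1,1,0,0,0)
P² = 1/2
sum k=1..1:
  [1] −1/1 = -1
S = -1
C² = P²·S² = 1/2 ; C = -0.707107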